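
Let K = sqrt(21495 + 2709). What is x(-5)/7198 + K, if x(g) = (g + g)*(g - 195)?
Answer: 1000/3599 + 2*sqrt(6051) ≈ 155.85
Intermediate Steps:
x(g) = 2*g*(-195 + g) (x(g) = (2*g)*(-195 + g) = 2*g*(-195 + g))
K = 2*sqrt(6051) (K = sqrt(24204) = 2*sqrt(6051) ≈ 155.58)
x(-5)/7198 + K = (2*(-5)*(-195 - 5))/7198 + 2*sqrt(6051) = (2*(-5)*(-200))*(1/7198) + 2*sqrt(6051) = 2000*(1/7198) + 2*sqrt(6051) = 1000/3599 + 2*sqrt(6051)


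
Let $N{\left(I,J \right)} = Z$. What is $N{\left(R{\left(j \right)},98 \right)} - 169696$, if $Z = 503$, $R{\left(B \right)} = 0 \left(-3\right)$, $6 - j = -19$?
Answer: $-169193$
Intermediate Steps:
$j = 25$ ($j = 6 - -19 = 6 + 19 = 25$)
$R{\left(B \right)} = 0$
$N{\left(I,J \right)} = 503$
$N{\left(R{\left(j \right)},98 \right)} - 169696 = 503 - 169696 = -169193$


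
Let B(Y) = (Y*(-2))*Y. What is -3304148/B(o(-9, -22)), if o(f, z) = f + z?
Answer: 1652074/961 ≈ 1719.1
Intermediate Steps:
B(Y) = -2*Y² (B(Y) = (-2*Y)*Y = -2*Y²)
-3304148/B(o(-9, -22)) = -3304148*(-1/(2*(-9 - 22)²)) = -3304148/((-2*(-31)²)) = -3304148/((-2*961)) = -3304148/(-1922) = -3304148*(-1/1922) = 1652074/961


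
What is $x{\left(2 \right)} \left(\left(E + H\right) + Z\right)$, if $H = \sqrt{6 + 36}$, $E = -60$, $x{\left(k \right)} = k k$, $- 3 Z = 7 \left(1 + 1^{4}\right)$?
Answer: $- \frac{776}{3} + 4 \sqrt{42} \approx -232.74$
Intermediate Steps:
$Z = - \frac{14}{3}$ ($Z = - \frac{7 \left(1 + 1^{4}\right)}{3} = - \frac{7 \left(1 + 1\right)}{3} = - \frac{7 \cdot 2}{3} = \left(- \frac{1}{3}\right) 14 = - \frac{14}{3} \approx -4.6667$)
$x{\left(k \right)} = k^{2}$
$H = \sqrt{42} \approx 6.4807$
$x{\left(2 \right)} \left(\left(E + H\right) + Z\right) = 2^{2} \left(\left(-60 + \sqrt{42}\right) - \frac{14}{3}\right) = 4 \left(- \frac{194}{3} + \sqrt{42}\right) = - \frac{776}{3} + 4 \sqrt{42}$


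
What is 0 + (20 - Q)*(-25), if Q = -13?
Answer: -825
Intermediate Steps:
0 + (20 - Q)*(-25) = 0 + (20 - 1*(-13))*(-25) = 0 + (20 + 13)*(-25) = 0 + 33*(-25) = 0 - 825 = -825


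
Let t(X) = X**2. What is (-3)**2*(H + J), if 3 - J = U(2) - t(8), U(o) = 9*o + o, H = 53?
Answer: 900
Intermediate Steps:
U(o) = 10*o
J = 47 (J = 3 - (10*2 - 1*8**2) = 3 - (20 - 1*64) = 3 - (20 - 64) = 3 - 1*(-44) = 3 + 44 = 47)
(-3)**2*(H + J) = (-3)**2*(53 + 47) = 9*100 = 900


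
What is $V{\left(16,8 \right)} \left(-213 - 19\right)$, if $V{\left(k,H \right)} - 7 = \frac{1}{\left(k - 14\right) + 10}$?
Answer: $- \frac{4930}{3} \approx -1643.3$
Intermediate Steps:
$V{\left(k,H \right)} = 7 + \frac{1}{-4 + k}$ ($V{\left(k,H \right)} = 7 + \frac{1}{\left(k - 14\right) + 10} = 7 + \frac{1}{\left(-14 + k\right) + 10} = 7 + \frac{1}{-4 + k}$)
$V{\left(16,8 \right)} \left(-213 - 19\right) = \frac{-27 + 7 \cdot 16}{-4 + 16} \left(-213 - 19\right) = \frac{-27 + 112}{12} \left(-232\right) = \frac{1}{12} \cdot 85 \left(-232\right) = \frac{85}{12} \left(-232\right) = - \frac{4930}{3}$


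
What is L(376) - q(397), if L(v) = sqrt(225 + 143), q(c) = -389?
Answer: 389 + 4*sqrt(23) ≈ 408.18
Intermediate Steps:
L(v) = 4*sqrt(23) (L(v) = sqrt(368) = 4*sqrt(23))
L(376) - q(397) = 4*sqrt(23) - 1*(-389) = 4*sqrt(23) + 389 = 389 + 4*sqrt(23)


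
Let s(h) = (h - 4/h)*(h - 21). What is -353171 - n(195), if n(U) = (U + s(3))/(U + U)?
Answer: -9182457/26 ≈ -3.5317e+5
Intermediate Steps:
s(h) = (-21 + h)*(h - 4/h) (s(h) = (h - 4/h)*(-21 + h) = (-21 + h)*(h - 4/h))
n(U) = (-30 + U)/(2*U) (n(U) = (U + (-4 + 3**2 - 21*3 + 84/3))/(U + U) = (U + (-4 + 9 - 63 + 84*(1/3)))/((2*U)) = (U + (-4 + 9 - 63 + 28))*(1/(2*U)) = (U - 30)*(1/(2*U)) = (-30 + U)*(1/(2*U)) = (-30 + U)/(2*U))
-353171 - n(195) = -353171 - (-30 + 195)/(2*195) = -353171 - 165/(2*195) = -353171 - 1*11/26 = -353171 - 11/26 = -9182457/26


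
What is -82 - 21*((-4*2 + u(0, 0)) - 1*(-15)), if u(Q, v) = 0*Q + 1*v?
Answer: -229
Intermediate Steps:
u(Q, v) = v (u(Q, v) = 0 + v = v)
-82 - 21*((-4*2 + u(0, 0)) - 1*(-15)) = -82 - 21*((-4*2 + 0) - 1*(-15)) = -82 - 21*((-8 + 0) + 15) = -82 - 21*(-8 + 15) = -82 - 21*7 = -82 - 147 = -229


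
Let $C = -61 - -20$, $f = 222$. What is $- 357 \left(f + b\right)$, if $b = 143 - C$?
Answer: $-144942$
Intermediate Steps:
$C = -41$ ($C = -61 + 20 = -41$)
$b = 184$ ($b = 143 - -41 = 143 + 41 = 184$)
$- 357 \left(f + b\right) = - 357 \left(222 + 184\right) = \left(-357\right) 406 = -144942$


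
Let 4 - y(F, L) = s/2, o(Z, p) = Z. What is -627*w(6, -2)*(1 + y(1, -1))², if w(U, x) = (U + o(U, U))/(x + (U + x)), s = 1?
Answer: -152361/2 ≈ -76181.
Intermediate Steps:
y(F, L) = 7/2 (y(F, L) = 4 - 1/2 = 4 - 1*½ = 4 - ½ = 7/2)
w(U, x) = 2*U/(U + 2*x) (w(U, x) = (U + U)/(x + (U + x)) = (2*U)/(U + 2*x) = 2*U/(U + 2*x))
-627*w(6, -2)*(1 + y(1, -1))² = -627*2*6/(6 + 2*(-2))*(1 + 7/2)² = -627*2*6/(6 - 4)*(9/2)² = -627*2*6/2*81/4 = -627*2*6*(½)*81/4 = -3762*81/4 = -627*243/2 = -152361/2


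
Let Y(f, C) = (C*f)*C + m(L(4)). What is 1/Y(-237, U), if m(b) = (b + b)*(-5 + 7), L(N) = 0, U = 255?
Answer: -1/15410925 ≈ -6.4889e-8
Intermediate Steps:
m(b) = 4*b (m(b) = (2*b)*2 = 4*b)
Y(f, C) = f*C**2 (Y(f, C) = (C*f)*C + 4*0 = f*C**2 + 0 = f*C**2)
1/Y(-237, U) = 1/(-237*255**2) = 1/(-237*65025) = 1/(-15410925) = -1/15410925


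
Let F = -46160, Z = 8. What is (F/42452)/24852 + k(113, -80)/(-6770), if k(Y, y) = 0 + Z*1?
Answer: -273520001/223202056065 ≈ -0.0012254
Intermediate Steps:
k(Y, y) = 8 (k(Y, y) = 0 + 8*1 = 0 + 8 = 8)
(F/42452)/24852 + k(113, -80)/(-6770) = -46160/42452/24852 + 8/(-6770) = -46160*1/42452*(1/24852) + 8*(-1/6770) = -11540/10613*1/24852 - 4/3385 = -2885/65938569 - 4/3385 = -273520001/223202056065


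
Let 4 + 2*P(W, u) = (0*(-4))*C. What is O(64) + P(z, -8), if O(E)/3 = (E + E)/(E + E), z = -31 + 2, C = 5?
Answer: 1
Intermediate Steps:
z = -29
P(W, u) = -2 (P(W, u) = -2 + ((0*(-4))*5)/2 = -2 + (0*5)/2 = -2 + (½)*0 = -2 + 0 = -2)
O(E) = 3 (O(E) = 3*((E + E)/(E + E)) = 3*((2*E)/((2*E))) = 3*((2*E)*(1/(2*E))) = 3*1 = 3)
O(64) + P(z, -8) = 3 - 2 = 1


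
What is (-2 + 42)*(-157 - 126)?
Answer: -11320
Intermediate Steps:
(-2 + 42)*(-157 - 126) = 40*(-283) = -11320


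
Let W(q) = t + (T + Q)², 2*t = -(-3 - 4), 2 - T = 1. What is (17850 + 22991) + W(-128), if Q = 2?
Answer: 81707/2 ≈ 40854.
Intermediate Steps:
T = 1 (T = 2 - 1*1 = 2 - 1 = 1)
t = 7/2 (t = (-(-3 - 4))/2 = (-1*(-7))/2 = (½)*7 = 7/2 ≈ 3.5000)
W(q) = 25/2 (W(q) = 7/2 + (1 + 2)² = 7/2 + 3² = 7/2 + 9 = 25/2)
(17850 + 22991) + W(-128) = (17850 + 22991) + 25/2 = 40841 + 25/2 = 81707/2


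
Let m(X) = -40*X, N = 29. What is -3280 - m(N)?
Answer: -2120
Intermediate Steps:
-3280 - m(N) = -3280 - (-40)*29 = -3280 - 1*(-1160) = -3280 + 1160 = -2120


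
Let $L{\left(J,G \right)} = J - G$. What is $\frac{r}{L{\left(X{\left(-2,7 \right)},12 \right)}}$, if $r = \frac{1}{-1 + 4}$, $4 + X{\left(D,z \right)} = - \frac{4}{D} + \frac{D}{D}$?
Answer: $- \frac{1}{39} \approx -0.025641$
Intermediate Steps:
$X{\left(D,z \right)} = -3 - \frac{4}{D}$ ($X{\left(D,z \right)} = -4 - \left(\frac{4}{D} - \frac{D}{D}\right) = -4 + \left(- \frac{4}{D} + 1\right) = -4 + \left(1 - \frac{4}{D}\right) = -3 - \frac{4}{D}$)
$r = \frac{1}{3} \approx 0.33333$
$\frac{r}{L{\left(X{\left(-2,7 \right)},12 \right)}} = \frac{1}{\left(-3 - \frac{4}{-2}\right) - 12} \cdot \frac{1}{3} = \frac{1}{\left(-3 - -2\right) - 12} \cdot \frac{1}{3} = \frac{1}{\left(-3 + 2\right) - 12} \cdot \frac{1}{3} = \frac{1}{-1 - 12} \cdot \frac{1}{3} = \frac{1}{-13} \cdot \frac{1}{3} = \left(- \frac{1}{13}\right) \frac{1}{3} = - \frac{1}{39}$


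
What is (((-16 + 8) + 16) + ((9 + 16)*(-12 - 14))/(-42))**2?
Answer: 243049/441 ≈ 551.13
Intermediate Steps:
(((-16 + 8) + 16) + ((9 + 16)*(-12 - 14))/(-42))**2 = ((-8 + 16) + (25*(-26))*(-1/42))**2 = (8 - 650*(-1/42))**2 = (8 + 325/21)**2 = (493/21)**2 = 243049/441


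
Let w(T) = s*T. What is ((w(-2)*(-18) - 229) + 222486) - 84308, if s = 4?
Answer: 138093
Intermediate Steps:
w(T) = 4*T
((w(-2)*(-18) - 229) + 222486) - 84308 = (((4*(-2))*(-18) - 229) + 222486) - 84308 = ((-8*(-18) - 229) + 222486) - 84308 = ((144 - 229) + 222486) - 84308 = (-85 + 222486) - 84308 = 222401 - 84308 = 138093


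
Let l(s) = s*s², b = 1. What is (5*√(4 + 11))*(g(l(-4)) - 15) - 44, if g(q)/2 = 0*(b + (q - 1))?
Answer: -44 - 75*√15 ≈ -334.47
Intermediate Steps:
l(s) = s³
g(q) = 0 (g(q) = 2*(0*(1 + (q - 1))) = 2*(0*(1 + (-1 + q))) = 2*(0*q) = 2*0 = 0)
(5*√(4 + 11))*(g(l(-4)) - 15) - 44 = (5*√(4 + 11))*(0 - 15) - 44 = (5*√15)*(-15) - 44 = -75*√15 - 44 = -44 - 75*√15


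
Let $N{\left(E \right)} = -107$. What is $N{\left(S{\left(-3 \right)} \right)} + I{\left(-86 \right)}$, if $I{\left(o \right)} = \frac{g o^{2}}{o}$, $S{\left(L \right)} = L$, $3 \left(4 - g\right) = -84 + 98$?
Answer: $- \frac{149}{3} \approx -49.667$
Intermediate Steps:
$g = - \frac{2}{3}$ ($g = 4 - \frac{-84 + 98}{3} = 4 - \frac{14}{3} = - \frac{2}{3} \approx -0.66667$)
$I{\left(o \right)} = - \frac{2 o}{3}$ ($I{\left(o \right)} = \frac{\left(- \frac{2}{3}\right) o^{2}}{o} = - \frac{2 o}{3}$)
$N{\left(S{\left(-3 \right)} \right)} + I{\left(-86 \right)} = -107 - - \frac{172}{3} = -107 + \frac{172}{3} = - \frac{149}{3}$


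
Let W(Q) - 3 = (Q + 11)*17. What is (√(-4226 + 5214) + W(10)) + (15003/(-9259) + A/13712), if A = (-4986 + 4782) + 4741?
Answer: 45541673827/126959408 + 2*√247 ≈ 390.14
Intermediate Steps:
A = 4537 (A = -204 + 4741 = 4537)
W(Q) = 190 + 17*Q (W(Q) = 3 + (Q + 11)*17 = 3 + (11 + Q)*17 = 3 + (187 + 17*Q) = 190 + 17*Q)
(√(-4226 + 5214) + W(10)) + (15003/(-9259) + A/13712) = (√(-4226 + 5214) + (190 + 17*10)) + (15003/(-9259) + 4537/13712) = (√988 + (190 + 170)) + (15003*(-1/9259) + 4537*(1/13712)) = (2*√247 + 360) + (-15003/9259 + 4537/13712) = (360 + 2*√247) - 163713053/126959408 = 45541673827/126959408 + 2*√247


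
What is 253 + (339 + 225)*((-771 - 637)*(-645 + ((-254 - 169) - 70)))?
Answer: 903699709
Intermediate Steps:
253 + (339 + 225)*((-771 - 637)*(-645 + ((-254 - 169) - 70))) = 253 + 564*(-1408*(-645 + (-423 - 70))) = 253 + 564*(-1408*(-645 - 493)) = 253 + 564*(-1408*(-1138)) = 253 + 564*1602304 = 253 + 903699456 = 903699709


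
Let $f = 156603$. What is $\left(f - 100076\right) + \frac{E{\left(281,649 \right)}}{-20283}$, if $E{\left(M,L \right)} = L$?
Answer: $\frac{1146536492}{20283} \approx 56527.0$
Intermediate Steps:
$\left(f - 100076\right) + \frac{E{\left(281,649 \right)}}{-20283} = \left(156603 - 100076\right) + \frac{649}{-20283} = 56527 + 649 \left(- \frac{1}{20283}\right) = 56527 - \frac{649}{20283} = \frac{1146536492}{20283}$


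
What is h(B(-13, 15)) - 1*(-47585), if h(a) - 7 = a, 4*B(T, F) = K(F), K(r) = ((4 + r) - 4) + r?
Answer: 95199/2 ≈ 47600.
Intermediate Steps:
K(r) = 2*r (K(r) = r + r = 2*r)
B(T, F) = F/2 (B(T, F) = (2*F)/4 = F/2)
h(a) = 7 + a
h(B(-13, 15)) - 1*(-47585) = (7 + (1/2)*15) - 1*(-47585) = (7 + 15/2) + 47585 = 29/2 + 47585 = 95199/2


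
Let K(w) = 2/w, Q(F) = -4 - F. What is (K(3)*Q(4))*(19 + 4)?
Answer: -368/3 ≈ -122.67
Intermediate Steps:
(K(3)*Q(4))*(19 + 4) = ((2/3)*(-4 - 1*4))*(19 + 4) = ((2*(⅓))*(-4 - 4))*23 = ((⅔)*(-8))*23 = -16/3*23 = -368/3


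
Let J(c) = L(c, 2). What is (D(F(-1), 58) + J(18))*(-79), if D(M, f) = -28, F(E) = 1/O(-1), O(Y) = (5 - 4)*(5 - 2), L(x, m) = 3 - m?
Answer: 2133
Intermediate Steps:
O(Y) = 3 (O(Y) = 1*3 = 3)
J(c) = 1 (J(c) = 3 - 1*2 = 3 - 2 = 1)
F(E) = ⅓ (F(E) = 1/3 = ⅓)
(D(F(-1), 58) + J(18))*(-79) = (-28 + 1)*(-79) = -27*(-79) = 2133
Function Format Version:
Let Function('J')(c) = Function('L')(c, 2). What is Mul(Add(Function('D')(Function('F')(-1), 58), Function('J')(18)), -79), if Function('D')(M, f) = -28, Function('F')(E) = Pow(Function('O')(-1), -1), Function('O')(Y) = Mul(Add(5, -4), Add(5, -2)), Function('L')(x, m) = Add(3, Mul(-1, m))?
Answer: 2133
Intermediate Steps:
Function('O')(Y) = 3 (Function('O')(Y) = Mul(1, 3) = 3)
Function('J')(c) = 1 (Function('J')(c) = Add(3, Mul(-1, 2)) = Add(3, -2) = 1)
Function('F')(E) = Rational(1, 3) (Function('F')(E) = Pow(3, -1) = Rational(1, 3))
Mul(Add(Function('D')(Function('F')(-1), 58), Function('J')(18)), -79) = Mul(Add(-28, 1), -79) = Mul(-27, -79) = 2133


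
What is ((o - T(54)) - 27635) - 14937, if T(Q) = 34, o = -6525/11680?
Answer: -99528921/2336 ≈ -42607.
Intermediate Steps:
o = -1305/2336 (o = -6525*1/11680 = -1305/2336 ≈ -0.55865)
((o - T(54)) - 27635) - 14937 = ((-1305/2336 - 1*34) - 27635) - 14937 = ((-1305/2336 - 34) - 27635) - 14937 = (-80729/2336 - 27635) - 14937 = -64636089/2336 - 14937 = -99528921/2336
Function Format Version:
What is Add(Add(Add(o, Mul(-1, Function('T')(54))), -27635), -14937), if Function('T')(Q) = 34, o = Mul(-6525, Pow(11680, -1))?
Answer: Rational(-99528921, 2336) ≈ -42607.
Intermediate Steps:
o = Rational(-1305, 2336) (o = Mul(-6525, Rational(1, 11680)) = Rational(-1305, 2336) ≈ -0.55865)
Add(Add(Add(o, Mul(-1, Function('T')(54))), -27635), -14937) = Add(Add(Add(Rational(-1305, 2336), Mul(-1, 34)), -27635), -14937) = Add(Add(Add(Rational(-1305, 2336), -34), -27635), -14937) = Add(Add(Rational(-80729, 2336), -27635), -14937) = Add(Rational(-64636089, 2336), -14937) = Rational(-99528921, 2336)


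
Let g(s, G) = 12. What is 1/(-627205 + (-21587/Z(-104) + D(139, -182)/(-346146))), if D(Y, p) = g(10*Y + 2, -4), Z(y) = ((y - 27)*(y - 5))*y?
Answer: -85672058056/53733941930607895 ≈ -1.5944e-6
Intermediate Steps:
Z(y) = y*(-27 + y)*(-5 + y) (Z(y) = ((-27 + y)*(-5 + y))*y = y*(-27 + y)*(-5 + y))
D(Y, p) = 12
1/(-627205 + (-21587/Z(-104) + D(139, -182)/(-346146))) = 1/(-627205 + (-21587*(-1/(104*(135 + (-104)**2 - 32*(-104)))) + 12/(-346146))) = 1/(-627205 + (-21587*(-1/(104*(135 + 10816 + 3328))) + 12*(-1/346146))) = 1/(-627205 + (-21587/((-104*14279)) - 2/57691)) = 1/(-627205 + (-21587/(-1485016) - 2/57691)) = 1/(-627205 + (-21587*(-1/1485016) - 2/57691)) = 1/(-627205 + (21587/1485016 - 2/57691)) = 1/(-627205 + 1242405585/85672058056) = 1/(-53733941930607895/85672058056) = -85672058056/53733941930607895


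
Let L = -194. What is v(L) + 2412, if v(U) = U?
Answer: 2218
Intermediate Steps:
v(L) + 2412 = -194 + 2412 = 2218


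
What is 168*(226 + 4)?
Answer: 38640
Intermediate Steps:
168*(226 + 4) = 168*230 = 38640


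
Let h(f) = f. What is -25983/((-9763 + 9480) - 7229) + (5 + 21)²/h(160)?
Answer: 48101/6260 ≈ 7.6839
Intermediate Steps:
-25983/((-9763 + 9480) - 7229) + (5 + 21)²/h(160) = -25983/((-9763 + 9480) - 7229) + (5 + 21)²/160 = -25983/(-283 - 7229) + 26²*(1/160) = -25983/(-7512) + 676*(1/160) = -25983*(-1/7512) + 169/40 = 8661/2504 + 169/40 = 48101/6260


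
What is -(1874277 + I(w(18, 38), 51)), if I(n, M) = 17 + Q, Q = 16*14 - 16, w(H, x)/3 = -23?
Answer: -1874502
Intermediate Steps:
w(H, x) = -69 (w(H, x) = 3*(-23) = -69)
Q = 208 (Q = 224 - 16 = 208)
I(n, M) = 225 (I(n, M) = 17 + 208 = 225)
-(1874277 + I(w(18, 38), 51)) = -(1874277 + 225) = -1*1874502 = -1874502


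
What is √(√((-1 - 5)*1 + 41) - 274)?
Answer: √(-274 + √35) ≈ 16.373*I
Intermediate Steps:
√(√((-1 - 5)*1 + 41) - 274) = √(√(-6*1 + 41) - 274) = √(√(-6 + 41) - 274) = √(√35 - 274) = √(-274 + √35)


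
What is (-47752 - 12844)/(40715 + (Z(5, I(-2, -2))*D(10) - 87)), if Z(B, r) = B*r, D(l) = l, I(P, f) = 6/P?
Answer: -30298/20239 ≈ -1.4970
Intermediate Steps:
(-47752 - 12844)/(40715 + (Z(5, I(-2, -2))*D(10) - 87)) = (-47752 - 12844)/(40715 + ((5*(6/(-2)))*10 - 87)) = -60596/(40715 + ((5*(6*(-½)))*10 - 87)) = -60596/(40715 + ((5*(-3))*10 - 87)) = -60596/(40715 + (-15*10 - 87)) = -60596/(40715 + (-150 - 87)) = -60596/(40715 - 237) = -60596/40478 = -60596*1/40478 = -30298/20239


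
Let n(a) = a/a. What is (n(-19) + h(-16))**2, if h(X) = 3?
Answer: 16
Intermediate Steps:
n(a) = 1
(n(-19) + h(-16))**2 = (1 + 3)**2 = 4**2 = 16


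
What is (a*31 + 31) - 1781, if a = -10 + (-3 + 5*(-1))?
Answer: -2308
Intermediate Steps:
a = -18 (a = -10 + (-3 - 5) = -10 - 8 = -18)
(a*31 + 31) - 1781 = (-18*31 + 31) - 1781 = (-558 + 31) - 1781 = -527 - 1781 = -2308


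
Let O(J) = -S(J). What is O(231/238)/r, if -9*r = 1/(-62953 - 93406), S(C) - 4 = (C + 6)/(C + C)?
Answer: -235007577/22 ≈ -1.0682e+7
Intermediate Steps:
S(C) = 4 + (6 + C)/(2*C) (S(C) = 4 + (C + 6)/(C + C) = 4 + (6 + C)/((2*C)) = 4 + (6 + C)*(1/(2*C)) = 4 + (6 + C)/(2*C))
O(J) = -9/2 - 3/J (O(J) = -(9/2 + 3/J) = -9/2 - 3/J)
r = 1/1407231 (r = -1/(9*(-62953 - 93406)) = -⅑/(-156359) = -⅑*(-1/156359) = 1/1407231 ≈ 7.1062e-7)
O(231/238)/r = (-9/2 - 3/(231/238))/(1/1407231) = (-9/2 - 3/(231*(1/238)))*1407231 = (-9/2 - 3/33/34)*1407231 = (-9/2 - 3*34/33)*1407231 = (-9/2 - 34/11)*1407231 = -167/22*1407231 = -235007577/22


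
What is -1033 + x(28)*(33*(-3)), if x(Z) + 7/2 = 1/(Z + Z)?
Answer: -38543/56 ≈ -688.27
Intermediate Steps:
x(Z) = -7/2 + 1/(2*Z) (x(Z) = -7/2 + 1/(Z + Z) = -7/2 + 1/(2*Z))
-1033 + x(28)*(33*(-3)) = -1033 + ((½)*(1 - 7*28)/28)*(33*(-3)) = -1033 + ((½)*(1/28)*(1 - 196))*(-99) = -1033 + ((½)*(1/28)*(-195))*(-99) = -1033 - 195/56*(-99) = -1033 + 19305/56 = -38543/56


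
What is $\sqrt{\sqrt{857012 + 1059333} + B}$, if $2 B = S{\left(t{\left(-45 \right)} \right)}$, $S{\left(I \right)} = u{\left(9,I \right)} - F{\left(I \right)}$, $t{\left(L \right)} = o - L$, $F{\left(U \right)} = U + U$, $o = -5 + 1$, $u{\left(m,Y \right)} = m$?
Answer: $\frac{\sqrt{-146 + 4 \sqrt{1916345}}}{2} \approx 36.713$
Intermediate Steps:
$o = -4$
$F{\left(U \right)} = 2 U$
$t{\left(L \right)} = -4 - L$
$S{\left(I \right)} = 9 - 2 I$
$B = - \frac{73}{2}$ ($B = \frac{9 - 2 \left(-4 - -45\right)}{2} = \frac{9 - 2 \left(-4 + 45\right)}{2} = \frac{9 - 82}{2} = \frac{1}{2} \left(-73\right) = - \frac{73}{2} \approx -36.5$)
$\sqrt{\sqrt{857012 + 1059333} + B} = \sqrt{\sqrt{857012 + 1059333} - \frac{73}{2}} = \sqrt{\sqrt{1916345} - \frac{73}{2}} = \sqrt{- \frac{73}{2} + \sqrt{1916345}}$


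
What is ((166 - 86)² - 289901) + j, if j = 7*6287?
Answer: -239492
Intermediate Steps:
j = 44009
((166 - 86)² - 289901) + j = ((166 - 86)² - 289901) + 44009 = (80² - 289901) + 44009 = (6400 - 289901) + 44009 = -283501 + 44009 = -239492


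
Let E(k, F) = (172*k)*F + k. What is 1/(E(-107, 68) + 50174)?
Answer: -1/1201405 ≈ -8.3236e-7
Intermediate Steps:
E(k, F) = k + 172*F*k (E(k, F) = 172*F*k + k = k + 172*F*k)
1/(E(-107, 68) + 50174) = 1/(-107*(1 + 172*68) + 50174) = 1/(-107*(1 + 11696) + 50174) = 1/(-107*11697 + 50174) = 1/(-1251579 + 50174) = 1/(-1201405) = -1/1201405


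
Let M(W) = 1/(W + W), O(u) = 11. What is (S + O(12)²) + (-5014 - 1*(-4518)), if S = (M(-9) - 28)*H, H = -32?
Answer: 4705/9 ≈ 522.78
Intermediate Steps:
M(W) = 1/(2*W)
S = 8080/9 (S = ((½)/(-9) - 28)*(-32) = ((½)*(-⅑) - 28)*(-32) = (-1/18 - 28)*(-32) = -505/18*(-32) = 8080/9 ≈ 897.78)
(S + O(12)²) + (-5014 - 1*(-4518)) = (8080/9 + 11²) + (-5014 - 1*(-4518)) = (8080/9 + 121) + (-5014 + 4518) = 9169/9 - 496 = 4705/9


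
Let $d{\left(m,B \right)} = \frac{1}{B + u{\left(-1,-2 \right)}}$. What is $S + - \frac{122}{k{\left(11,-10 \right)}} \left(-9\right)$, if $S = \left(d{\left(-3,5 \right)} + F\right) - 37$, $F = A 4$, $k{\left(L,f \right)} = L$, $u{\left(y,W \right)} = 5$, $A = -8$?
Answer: $\frac{3401}{110} \approx 30.918$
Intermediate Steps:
$d{\left(m,B \right)} = \frac{1}{5 + B}$ ($d{\left(m,B \right)} = \frac{1}{B + 5} = \frac{1}{5 + B}$)
$F = -32$ ($F = \left(-8\right) 4 = -32$)
$S = - \frac{689}{10}$ ($S = \left(\frac{1}{5 + 5} - 32\right) - 37 = \left(\frac{1}{10} - 32\right) - 37 = - \frac{319}{10} - 37 = - \frac{689}{10} \approx -68.9$)
$S + - \frac{122}{k{\left(11,-10 \right)}} \left(-9\right) = - \frac{689}{10} + - \frac{122}{11} \left(-9\right) = - \frac{689}{10} + \left(-122\right) \frac{1}{11} \left(-9\right) = - \frac{689}{10} - - \frac{1098}{11} = - \frac{689}{10} + \frac{1098}{11} = \frac{3401}{110}$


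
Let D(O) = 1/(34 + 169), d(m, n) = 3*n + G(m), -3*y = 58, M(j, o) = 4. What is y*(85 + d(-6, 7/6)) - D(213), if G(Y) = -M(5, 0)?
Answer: -994906/609 ≈ -1633.7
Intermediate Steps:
y = -58/3 (y = -1/3*58 = -58/3 ≈ -19.333)
G(Y) = -4 (G(Y) = -1*4 = -4)
d(m, n) = -4 + 3*n (d(m, n) = 3*n - 4 = -4 + 3*n)
D(O) = 1/203
y*(85 + d(-6, 7/6)) - D(213) = -58*(85 + (-4 + 3*(7/6)))/3 - 1*1/203 = -58*(85 + (-4 + 3*(7*(1/6))))/3 - 1/203 = -58*(85 + (-4 + 3*(7/6)))/3 - 1/203 = -58*(85 + (-4 + 7/2))/3 - 1/203 = -58*(85 - 1/2)/3 - 1/203 = -58/3*169/2 - 1/203 = -4901/3 - 1/203 = -994906/609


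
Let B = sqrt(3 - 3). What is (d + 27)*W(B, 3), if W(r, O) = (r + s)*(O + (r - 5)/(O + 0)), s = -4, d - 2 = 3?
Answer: -512/3 ≈ -170.67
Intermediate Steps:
B = 0 (B = sqrt(0) = 0)
d = 5 (d = 2 + 3 = 5)
W(r, O) = (-4 + r)*(O + (-5 + r)/O) (W(r, O) = (r - 4)*(O + (r - 5)/(O + 0)) = (-4 + r)*(O + (-5 + r)/O))
(d + 27)*W(B, 3) = (5 + 27)*((20 + 0**2 - 9*0 + 3**2*(-4 + 0))/3) = 32*((20 + 0 + 0 + 9*(-4))/3) = 32*((20 + 0 + 0 - 36)/3) = 32*((1/3)*(-16)) = 32*(-16/3) = -512/3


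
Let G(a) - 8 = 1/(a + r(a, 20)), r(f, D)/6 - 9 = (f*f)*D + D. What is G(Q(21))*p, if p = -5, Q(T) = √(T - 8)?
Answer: -120278390/3006743 + 5*√13/3006743 ≈ -40.003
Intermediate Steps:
Q(T) = √(-8 + T)
r(f, D) = 54 + 6*D + 6*D*f² (r(f, D) = 54 + 6*((f*f)*D + D) = 54 + 6*(f²*D + D) = 54 + 6*(D*f² + D) = 54 + 6*(D + D*f²) = 54 + (6*D + 6*D*f²) = 54 + 6*D + 6*D*f²)
G(a) = 8 + 1/(174 + a + 120*a²) (G(a) = 8 + 1/(a + (54 + 6*20 + 6*20*a²)) = 8 + 1/(a + (54 + 120 + 120*a²)) = 8 + 1/(a + (174 + 120*a²)) = 8 + 1/(174 + a + 120*a²))
G(Q(21))*p = ((1393 + 8*√(-8 + 21) + 960*(√(-8 + 21))²)/(174 + √(-8 + 21) + 120*(√(-8 + 21))²))*(-5) = ((1393 + 8*√13 + 960*(√13)²)/(174 + √13 + 120*(√13)²))*(-5) = ((1393 + 8*√13 + 960*13)/(174 + √13 + 120*13))*(-5) = ((1393 + 8*√13 + 12480)/(174 + √13 + 1560))*(-5) = ((13873 + 8*√13)/(1734 + √13))*(-5) = -5*(13873 + 8*√13)/(1734 + √13)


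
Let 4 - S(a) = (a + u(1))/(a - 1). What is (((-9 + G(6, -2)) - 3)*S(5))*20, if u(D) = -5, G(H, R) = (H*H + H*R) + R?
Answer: 800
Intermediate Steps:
G(H, R) = R + H**2 + H*R (G(H, R) = (H**2 + H*R) + R = R + H**2 + H*R)
S(a) = 4 - (-5 + a)/(-1 + a) (S(a) = 4 - (a - 5)/(a - 1) = 4 - (-5 + a)/(-1 + a))
(((-9 + G(6, -2)) - 3)*S(5))*20 = (((-9 + (-2 + 6**2 + 6*(-2))) - 3)*((1 + 3*5)/(-1 + 5)))*20 = (((-9 + (-2 + 36 - 12)) - 3)*((1 + 15)/4))*20 = (((-9 + 22) - 3)*((1/4)*16))*20 = ((13 - 3)*4)*20 = (10*4)*20 = 40*20 = 800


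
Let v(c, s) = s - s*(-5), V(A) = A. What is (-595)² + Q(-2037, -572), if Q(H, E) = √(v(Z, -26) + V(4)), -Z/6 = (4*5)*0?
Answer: 354025 + 2*I*√38 ≈ 3.5403e+5 + 12.329*I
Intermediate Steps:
Z = 0 (Z = -6*4*5*0 = -120*0 = -6*0 = 0)
v(c, s) = 6*s (v(c, s) = s - (-5)*s = s + 5*s = 6*s)
Q(H, E) = 2*I*√38 (Q(H, E) = √(6*(-26) + 4) = √(-156 + 4) = √(-152) = 2*I*√38)
(-595)² + Q(-2037, -572) = (-595)² + 2*I*√38 = 354025 + 2*I*√38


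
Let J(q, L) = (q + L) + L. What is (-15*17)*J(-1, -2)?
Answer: 1275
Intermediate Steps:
J(q, L) = q + 2*L (J(q, L) = (L + q) + L = q + 2*L)
(-15*17)*J(-1, -2) = (-15*17)*(-1 + 2*(-2)) = -255*(-1 - 4) = -255*(-5) = 1275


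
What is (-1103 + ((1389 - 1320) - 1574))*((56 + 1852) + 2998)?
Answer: -12794848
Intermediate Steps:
(-1103 + ((1389 - 1320) - 1574))*((56 + 1852) + 2998) = (-1103 + (69 - 1574))*(1908 + 2998) = (-1103 - 1505)*4906 = -2608*4906 = -12794848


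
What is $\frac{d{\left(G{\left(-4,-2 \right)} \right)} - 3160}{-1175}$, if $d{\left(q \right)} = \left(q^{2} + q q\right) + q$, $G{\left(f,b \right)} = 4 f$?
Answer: $\frac{2664}{1175} \approx 2.2672$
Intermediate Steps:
$d{\left(q \right)} = q + 2 q^{2}$ ($d{\left(q \right)} = \left(q^{2} + q^{2}\right) + q = 2 q^{2} + q = q + 2 q^{2}$)
$\frac{d{\left(G{\left(-4,-2 \right)} \right)} - 3160}{-1175} = \frac{4 \left(-4\right) \left(1 + 2 \cdot 4 \left(-4\right)\right) - 3160}{-1175} = \left(- 16 \left(1 + 2 \left(-16\right)\right) - 3160\right) \left(- \frac{1}{1175}\right) = \left(- 16 \left(1 - 32\right) - 3160\right) \left(- \frac{1}{1175}\right) = \left(\left(-16\right) \left(-31\right) - 3160\right) \left(- \frac{1}{1175}\right) = \left(496 - 3160\right) \left(- \frac{1}{1175}\right) = \left(-2664\right) \left(- \frac{1}{1175}\right) = \frac{2664}{1175}$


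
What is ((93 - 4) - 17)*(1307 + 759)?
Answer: 148752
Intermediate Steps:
((93 - 4) - 17)*(1307 + 759) = (89 - 17)*2066 = 72*2066 = 148752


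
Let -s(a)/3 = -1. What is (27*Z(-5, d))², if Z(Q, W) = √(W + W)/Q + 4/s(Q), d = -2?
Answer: 29484/25 - 3888*I/5 ≈ 1179.4 - 777.6*I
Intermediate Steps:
s(a) = 3 (s(a) = -3*(-1) = 3)
Z(Q, W) = 4/3 + √2*√W/Q (Z(Q, W) = √(W + W)/Q + 4/3 = √(2*W)/Q + 4*(⅓) = (√2*√W)/Q + 4/3 = √2*√W/Q + 4/3 = 4/3 + √2*√W/Q)
(27*Z(-5, d))² = (27*(4/3 + √2*√(-2)/(-5)))² = (27*(4/3 + √2*(-⅕)*(I*√2)))² = (27*(4/3 - 2*I/5))² = (36 - 54*I/5)²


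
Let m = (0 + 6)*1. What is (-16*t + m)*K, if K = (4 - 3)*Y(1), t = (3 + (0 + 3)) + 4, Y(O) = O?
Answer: -154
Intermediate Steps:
t = 10 (t = (3 + 3) + 4 = 6 + 4 = 10)
m = 6 (m = 6*1 = 6)
K = 1 (K = (4 - 3)*1 = 1*1 = 1)
(-16*t + m)*K = (-16*10 + 6)*1 = (-160 + 6)*1 = -154*1 = -154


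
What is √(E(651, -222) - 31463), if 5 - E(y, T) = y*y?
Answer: 7*I*√9291 ≈ 674.73*I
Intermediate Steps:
E(y, T) = 5 - y² (E(y, T) = 5 - y*y = 5 - y²)
√(E(651, -222) - 31463) = √((5 - 1*651²) - 31463) = √((5 - 1*423801) - 31463) = √((5 - 423801) - 31463) = √(-423796 - 31463) = √(-455259) = 7*I*√9291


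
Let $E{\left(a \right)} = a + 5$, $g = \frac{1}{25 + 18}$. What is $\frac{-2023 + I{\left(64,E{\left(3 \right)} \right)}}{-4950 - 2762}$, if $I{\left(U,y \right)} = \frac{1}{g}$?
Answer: $\frac{495}{1928} \approx 0.25674$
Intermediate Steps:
$g = \frac{1}{43} \approx 0.023256$
$E{\left(a \right)} = 5 + a$
$I{\left(U,y \right)} = 43$ ($I{\left(U,y \right)} = \frac{1}{\frac{1}{43}} = 43$)
$\frac{-2023 + I{\left(64,E{\left(3 \right)} \right)}}{-4950 - 2762} = \frac{-2023 + 43}{-4950 - 2762} = - \frac{1980}{-7712} = \left(-1980\right) \left(- \frac{1}{7712}\right) = \frac{495}{1928}$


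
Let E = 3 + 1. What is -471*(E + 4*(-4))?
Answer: 5652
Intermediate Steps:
E = 4
-471*(E + 4*(-4)) = -471*(4 + 4*(-4)) = -471*(4 - 16) = -471*(-12) = 5652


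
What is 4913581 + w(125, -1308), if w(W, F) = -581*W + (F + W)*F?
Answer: 6388320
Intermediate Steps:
w(W, F) = -581*W + F*(F + W)
4913581 + w(125, -1308) = 4913581 + ((-1308)**2 - 581*125 - 1308*125) = 4913581 + (1710864 - 72625 - 163500) = 4913581 + 1474739 = 6388320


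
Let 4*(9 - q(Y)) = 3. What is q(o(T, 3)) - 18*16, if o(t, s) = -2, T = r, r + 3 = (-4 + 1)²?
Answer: -1119/4 ≈ -279.75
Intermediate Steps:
r = 6 (r = -3 + (-4 + 1)² = -3 + (-3)² = -3 + 9 = 6)
T = 6
q(Y) = 33/4 (q(Y) = 9 - ¼*3 = 9 - ¾ = 33/4)
q(o(T, 3)) - 18*16 = 33/4 - 18*16 = 33/4 - 288 = -1119/4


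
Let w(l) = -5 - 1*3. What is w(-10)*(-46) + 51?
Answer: 419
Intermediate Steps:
w(l) = -8 (w(l) = -5 - 3 = -8)
w(-10)*(-46) + 51 = -8*(-46) + 51 = 368 + 51 = 419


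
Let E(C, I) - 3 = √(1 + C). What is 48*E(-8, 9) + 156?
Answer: 300 + 48*I*√7 ≈ 300.0 + 127.0*I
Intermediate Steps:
E(C, I) = 3 + √(1 + C)
48*E(-8, 9) + 156 = 48*(3 + √(1 - 8)) + 156 = 48*(3 + √(-7)) + 156 = 48*(3 + I*√7) + 156 = (144 + 48*I*√7) + 156 = 300 + 48*I*√7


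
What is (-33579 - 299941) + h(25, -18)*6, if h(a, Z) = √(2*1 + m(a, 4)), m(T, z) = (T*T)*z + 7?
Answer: -333520 + 6*√2509 ≈ -3.3322e+5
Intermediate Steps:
m(T, z) = 7 + z*T² (m(T, z) = T²*z + 7 = z*T² + 7 = 7 + z*T²)
h(a, Z) = √(9 + 4*a²) (h(a, Z) = √(2*1 + (7 + 4*a²)) = √(2 + (7 + 4*a²)) = √(9 + 4*a²))
(-33579 - 299941) + h(25, -18)*6 = (-33579 - 299941) + √(9 + 4*25²)*6 = -333520 + √(9 + 4*625)*6 = -333520 + √(9 + 2500)*6 = -333520 + √2509*6 = -333520 + 6*√2509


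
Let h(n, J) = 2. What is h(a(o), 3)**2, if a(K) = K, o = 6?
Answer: 4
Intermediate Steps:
h(a(o), 3)**2 = 2**2 = 4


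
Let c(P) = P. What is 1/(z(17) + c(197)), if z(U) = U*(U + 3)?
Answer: 1/537 ≈ 0.0018622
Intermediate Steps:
z(U) = U*(3 + U)
1/(z(17) + c(197)) = 1/(17*(3 + 17) + 197) = 1/(17*20 + 197) = 1/(340 + 197) = 1/537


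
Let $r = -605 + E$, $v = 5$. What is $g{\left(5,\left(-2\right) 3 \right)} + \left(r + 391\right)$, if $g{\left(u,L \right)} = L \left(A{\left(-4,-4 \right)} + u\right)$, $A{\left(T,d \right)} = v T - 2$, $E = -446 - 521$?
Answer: $-1079$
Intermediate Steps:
$E = -967$ ($E = -446 - 521 = -967$)
$A{\left(T,d \right)} = -2 + 5 T$ ($A{\left(T,d \right)} = 5 T - 2 = -2 + 5 T$)
$r = -1572$ ($r = -605 - 967 = -1572$)
$g{\left(u,L \right)} = L \left(-22 + u\right)$ ($g{\left(u,L \right)} = L \left(\left(-2 + 5 \left(-4\right)\right) + u\right) = L \left(\left(-2 - 20\right) + u\right) = L \left(-22 + u\right)$)
$g{\left(5,\left(-2\right) 3 \right)} + \left(r + 391\right) = \left(-2\right) 3 \left(-22 + 5\right) + \left(-1572 + 391\right) = \left(-6\right) \left(-17\right) - 1181 = 102 - 1181 = -1079$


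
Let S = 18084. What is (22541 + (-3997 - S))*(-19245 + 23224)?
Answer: 1830340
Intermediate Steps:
(22541 + (-3997 - S))*(-19245 + 23224) = (22541 + (-3997 - 1*18084))*(-19245 + 23224) = (22541 + (-3997 - 18084))*3979 = (22541 - 22081)*3979 = 460*3979 = 1830340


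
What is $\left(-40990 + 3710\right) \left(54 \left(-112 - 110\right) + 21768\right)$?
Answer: $-364598400$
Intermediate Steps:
$\left(-40990 + 3710\right) \left(54 \left(-112 - 110\right) + 21768\right) = - 37280 \left(54 \left(-222\right) + 21768\right) = - 37280 \left(-11988 + 21768\right) = \left(-37280\right) 9780 = -364598400$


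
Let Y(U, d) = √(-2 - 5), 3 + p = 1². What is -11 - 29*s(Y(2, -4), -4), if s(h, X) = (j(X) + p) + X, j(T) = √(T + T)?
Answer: 163 - 58*I*√2 ≈ 163.0 - 82.024*I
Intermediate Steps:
j(T) = √2*√T (j(T) = √(2*T) = √2*√T)
p = -2 (p = -3 + 1² = -3 + 1 = -2)
Y(U, d) = I*√7 (Y(U, d) = √(-7) = I*√7)
s(h, X) = -2 + X + √2*√X (s(h, X) = (√2*√X - 2) + X = (-2 + √2*√X) + X = -2 + X + √2*√X)
-11 - 29*s(Y(2, -4), -4) = -11 - 29*(-2 - 4 + √2*√(-4)) = -11 - 29*(-2 - 4 + √2*(2*I)) = -11 - 29*(-2 - 4 + 2*I*√2) = -11 - 29*(-6 + 2*I*√2) = -11 + (174 - 58*I*√2) = 163 - 58*I*√2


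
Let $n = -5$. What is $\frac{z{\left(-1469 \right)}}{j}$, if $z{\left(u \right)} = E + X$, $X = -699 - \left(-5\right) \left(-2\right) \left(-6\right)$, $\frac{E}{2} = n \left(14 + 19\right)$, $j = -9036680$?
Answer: $\frac{969}{9036680} \approx 0.00010723$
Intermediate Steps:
$E = -330$ ($E = 2 \left(- 5 \left(14 + 19\right)\right) = 2 \left(\left(-5\right) 33\right) = 2 \left(-165\right) = -330$)
$X = -639$ ($X = -699 - 10 \left(-6\right) = -699 - -60 = -699 + 60 = -639$)
$z{\left(u \right)} = -969$ ($z{\left(u \right)} = -330 - 639 = -969$)
$\frac{z{\left(-1469 \right)}}{j} = - \frac{969}{-9036680} = \left(-969\right) \left(- \frac{1}{9036680}\right) = \frac{969}{9036680}$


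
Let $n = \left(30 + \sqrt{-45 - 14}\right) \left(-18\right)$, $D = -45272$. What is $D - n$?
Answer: $-44732 + 18 i \sqrt{59} \approx -44732.0 + 138.26 i$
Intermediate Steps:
$n = -540 - 18 i \sqrt{59}$ ($n = \left(30 + \sqrt{-59}\right) \left(-18\right) = \left(30 + i \sqrt{59}\right) \left(-18\right) = -540 - 18 i \sqrt{59} \approx -540.0 - 138.26 i$)
$D - n = -45272 - \left(-540 - 18 i \sqrt{59}\right) = -45272 + \left(540 + 18 i \sqrt{59}\right) = -44732 + 18 i \sqrt{59}$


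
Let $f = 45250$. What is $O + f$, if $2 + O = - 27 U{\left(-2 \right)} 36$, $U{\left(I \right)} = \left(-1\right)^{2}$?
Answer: $44276$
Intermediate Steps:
$U{\left(I \right)} = 1$
$O = -974$ ($O = -2 + \left(-27\right) 1 \cdot 36 = -2 - 972 = -974$)
$O + f = -974 + 45250 = 44276$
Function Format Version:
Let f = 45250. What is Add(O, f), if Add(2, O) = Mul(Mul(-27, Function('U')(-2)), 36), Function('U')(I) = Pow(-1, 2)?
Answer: 44276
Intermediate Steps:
Function('U')(I) = 1
O = -974 (O = Add(-2, Mul(Mul(-27, 1), 36)) = Add(-2, Mul(-27, 36)) = Add(-2, -972) = -974)
Add(O, f) = Add(-974, 45250) = 44276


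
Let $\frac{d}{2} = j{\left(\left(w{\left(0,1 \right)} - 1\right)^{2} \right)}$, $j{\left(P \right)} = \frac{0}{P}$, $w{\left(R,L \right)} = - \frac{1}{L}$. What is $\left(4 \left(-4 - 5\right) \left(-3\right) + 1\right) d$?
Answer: $0$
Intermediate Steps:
$j{\left(P \right)} = 0$
$d = 0$ ($d = 2 \cdot 0 = 0$)
$\left(4 \left(-4 - 5\right) \left(-3\right) + 1\right) d = \left(4 \left(-4 - 5\right) \left(-3\right) + 1\right) 0 = \left(4 \left(-9\right) \left(-3\right) + 1\right) 0 = \left(\left(-36\right) \left(-3\right) + 1\right) 0 = \left(108 + 1\right) 0 = 109 \cdot 0 = 0$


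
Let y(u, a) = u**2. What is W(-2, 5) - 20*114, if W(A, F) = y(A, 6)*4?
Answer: -2264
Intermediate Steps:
W(A, F) = 4*A**2 (W(A, F) = A**2*4 = 4*A**2)
W(-2, 5) - 20*114 = 4*(-2)**2 - 20*114 = 4*4 - 2280 = 16 - 2280 = -2264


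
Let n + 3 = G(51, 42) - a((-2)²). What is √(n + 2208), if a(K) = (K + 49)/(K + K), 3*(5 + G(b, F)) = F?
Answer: √35318/4 ≈ 46.983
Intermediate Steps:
G(b, F) = -5 + F/3
a(K) = (49 + K)/(2*K) (a(K) = (49 + K)/((2*K)) = (49 + K)*(1/(2*K)) = (49 + K)/(2*K))
n = -5/8 (n = -3 + ((-5 + (⅓)*42) - (49 + (-2)²)/(2*((-2)²))) = -3 + ((-5 + 14) - (49 + 4)/(2*4)) = -3 + (9 - 53/(2*4)) = -3 + (9 - 1*53/8) = -3 + (9 - 53/8) = -3 + 19/8 = -5/8 ≈ -0.62500)
√(n + 2208) = √(-5/8 + 2208) = √(17659/8) = √35318/4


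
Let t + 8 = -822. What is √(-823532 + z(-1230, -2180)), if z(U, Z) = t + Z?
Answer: 3*I*√91838 ≈ 909.14*I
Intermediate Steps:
t = -830 (t = -8 - 822 = -830)
z(U, Z) = -830 + Z
√(-823532 + z(-1230, -2180)) = √(-823532 + (-830 - 2180)) = √(-823532 - 3010) = √(-826542) = 3*I*√91838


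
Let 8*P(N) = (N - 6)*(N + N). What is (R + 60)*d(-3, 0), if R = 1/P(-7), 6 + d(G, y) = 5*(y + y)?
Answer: -32784/91 ≈ -360.26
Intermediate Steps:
d(G, y) = -6 + 10*y (d(G, y) = -6 + 5*(y + y) = -6 + 5*(2*y) = -6 + 10*y)
P(N) = N*(-6 + N)/4 (P(N) = ((N - 6)*(N + N))/8 = ((-6 + N)*(2*N))/8 = (2*N*(-6 + N))/8 = N*(-6 + N)/4)
R = 4/91 (R = 1/((¼)*(-7)*(-6 - 7)) = 1/((¼)*(-7)*(-13)) = 1/(91/4) = 4/91 ≈ 0.043956)
(R + 60)*d(-3, 0) = (4/91 + 60)*(-6 + 10*0) = 5464*(-6 + 0)/91 = (5464/91)*(-6) = -32784/91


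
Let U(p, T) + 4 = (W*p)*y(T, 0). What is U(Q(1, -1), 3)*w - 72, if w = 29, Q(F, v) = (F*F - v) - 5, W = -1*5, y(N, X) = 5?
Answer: 1987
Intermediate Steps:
W = -5
Q(F, v) = -5 + F² - v (Q(F, v) = (F² - v) - 5 = -5 + F² - v)
U(p, T) = -4 - 25*p (U(p, T) = -4 - 5*p*5 = -4 - 25*p)
U(Q(1, -1), 3)*w - 72 = (-4 - 25*(-5 + 1² - 1*(-1)))*29 - 72 = (-4 - 25*(-5 + 1 + 1))*29 - 72 = (-4 - 25*(-3))*29 - 72 = (-4 + 75)*29 - 72 = 71*29 - 72 = 2059 - 72 = 1987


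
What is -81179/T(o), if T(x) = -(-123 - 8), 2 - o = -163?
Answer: -81179/131 ≈ -619.69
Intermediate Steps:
o = 165 (o = 2 - 1*(-163) = 2 + 163 = 165)
T(x) = 131 (T(x) = -1*(-131) = 131)
-81179/T(o) = -81179/131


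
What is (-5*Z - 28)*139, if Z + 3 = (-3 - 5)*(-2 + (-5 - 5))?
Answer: -68527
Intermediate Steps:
Z = 93 (Z = -3 + (-3 - 5)*(-2 + (-5 - 5)) = -3 - 8*(-2 - 10) = -3 - 8*(-12) = -3 + 96 = 93)
(-5*Z - 28)*139 = (-5*93 - 28)*139 = (-465 - 28)*139 = -493*139 = -68527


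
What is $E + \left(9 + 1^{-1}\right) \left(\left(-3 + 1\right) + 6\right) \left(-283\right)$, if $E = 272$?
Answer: $-11048$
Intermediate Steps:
$E + \left(9 + 1^{-1}\right) \left(\left(-3 + 1\right) + 6\right) \left(-283\right) = 272 + \left(9 + 1^{-1}\right) \left(\left(-3 + 1\right) + 6\right) \left(-283\right) = 272 + \left(9 + 1\right) \left(-2 + 6\right) \left(-283\right) = 272 + 10 \cdot 4 \left(-283\right) = 272 + 40 \left(-283\right) = 272 - 11320 = -11048$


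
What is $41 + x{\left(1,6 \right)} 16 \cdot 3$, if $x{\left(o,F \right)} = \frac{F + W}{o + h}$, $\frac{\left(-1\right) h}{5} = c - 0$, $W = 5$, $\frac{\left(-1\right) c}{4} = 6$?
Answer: $\frac{499}{11} \approx 45.364$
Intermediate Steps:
$c = -24$ ($c = \left(-4\right) 6 = -24$)
$h = 120$ ($h = - 5 \left(-24 - 0\right) = - 5 \left(-24 + 0\right) = \left(-5\right) \left(-24\right) = 120$)
$x{\left(o,F \right)} = \frac{5 + F}{120 + o}$ ($x{\left(o,F \right)} = \frac{F + 5}{o + 120} = \frac{5 + F}{120 + o}$)
$41 + x{\left(1,6 \right)} 16 \cdot 3 = 41 + \frac{5 + 6}{120 + 1} \cdot 16 \cdot 3 = 41 + \frac{1}{121} \cdot 11 \cdot 48 = 41 + \frac{1}{11} \cdot 48 = 41 + \frac{48}{11} = \frac{499}{11}$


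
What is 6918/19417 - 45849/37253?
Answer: -632533779/723341501 ≈ -0.87446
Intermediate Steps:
6918/19417 - 45849/37253 = -632533779/723341501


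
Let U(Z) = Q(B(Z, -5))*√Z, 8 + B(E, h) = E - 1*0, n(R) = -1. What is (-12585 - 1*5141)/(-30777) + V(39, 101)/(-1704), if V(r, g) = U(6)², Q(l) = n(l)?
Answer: 5003407/8740668 ≈ 0.57243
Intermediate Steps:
B(E, h) = -8 + E (B(E, h) = -8 + (E - 1*0) = -8 + (E + 0) = -8 + E)
Q(l) = -1
U(Z) = -√Z
V(r, g) = 6 (V(r, g) = (-√6)² = 6)
(-12585 - 1*5141)/(-30777) + V(39, 101)/(-1704) = (-12585 - 1*5141)/(-30777) + 6/(-1704) = (-12585 - 5141)*(-1/30777) + 6*(-1/1704) = -17726*(-1/30777) - 1/284 = 17726/30777 - 1/284 = 5003407/8740668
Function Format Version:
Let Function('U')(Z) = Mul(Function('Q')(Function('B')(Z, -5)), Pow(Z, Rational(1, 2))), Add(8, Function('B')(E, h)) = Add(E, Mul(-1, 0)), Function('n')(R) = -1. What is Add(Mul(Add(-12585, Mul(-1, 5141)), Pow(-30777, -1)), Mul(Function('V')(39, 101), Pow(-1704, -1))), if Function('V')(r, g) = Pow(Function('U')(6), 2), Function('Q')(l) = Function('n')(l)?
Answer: Rational(5003407, 8740668) ≈ 0.57243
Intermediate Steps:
Function('B')(E, h) = Add(-8, E) (Function('B')(E, h) = Add(-8, Add(E, Mul(-1, 0))) = Add(-8, Add(E, 0)) = Add(-8, E))
Function('Q')(l) = -1
Function('U')(Z) = Mul(-1, Pow(Z, Rational(1, 2)))
Function('V')(r, g) = 6 (Function('V')(r, g) = Pow(Mul(-1, Pow(6, Rational(1, 2))), 2) = 6)
Add(Mul(Add(-12585, Mul(-1, 5141)), Pow(-30777, -1)), Mul(Function('V')(39, 101), Pow(-1704, -1))) = Add(Mul(Add(-12585, Mul(-1, 5141)), Pow(-30777, -1)), Mul(6, Pow(-1704, -1))) = Add(Mul(Add(-12585, -5141), Rational(-1, 30777)), Mul(6, Rational(-1, 1704))) = Add(Mul(-17726, Rational(-1, 30777)), Rational(-1, 284)) = Add(Rational(17726, 30777), Rational(-1, 284)) = Rational(5003407, 8740668)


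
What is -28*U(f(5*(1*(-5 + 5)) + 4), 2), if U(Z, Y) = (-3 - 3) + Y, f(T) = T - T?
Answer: 112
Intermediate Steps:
f(T) = 0
U(Z, Y) = -6 + Y
-28*U(f(5*(1*(-5 + 5)) + 4), 2) = -28*(-6 + 2) = -28*(-4) = 112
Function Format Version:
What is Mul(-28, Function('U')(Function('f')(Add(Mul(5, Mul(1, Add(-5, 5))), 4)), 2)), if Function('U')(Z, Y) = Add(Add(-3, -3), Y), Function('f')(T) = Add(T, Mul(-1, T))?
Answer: 112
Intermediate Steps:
Function('f')(T) = 0
Function('U')(Z, Y) = Add(-6, Y)
Mul(-28, Function('U')(Function('f')(Add(Mul(5, Mul(1, Add(-5, 5))), 4)), 2)) = Mul(-28, Add(-6, 2)) = Mul(-28, -4) = 112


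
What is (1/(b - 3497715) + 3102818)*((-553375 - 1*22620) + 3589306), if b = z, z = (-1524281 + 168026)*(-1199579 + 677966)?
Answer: 2204786881258760067390037/235812247200 ≈ 9.3498e+12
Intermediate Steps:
z = 707440239315 (z = -1356255*(-521613) = 707440239315)
b = 707440239315
(1/(b - 3497715) + 3102818)*((-553375 - 1*22620) + 3589306) = (1/(707440239315 - 3497715) + 3102818)*((-553375 - 1*22620) + 3589306) = (1/707436741600 + 3102818)*((-553375 - 22620) + 3589306) = (1/707436741600 + 3102818)*(-575995 + 3589306) = (2195047455697828801/707436741600)*3013311 = 2204786881258760067390037/235812247200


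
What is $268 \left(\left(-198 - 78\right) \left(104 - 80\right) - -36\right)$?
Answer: $-1765584$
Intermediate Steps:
$268 \left(\left(-198 - 78\right) \left(104 - 80\right) - -36\right) = 268 \left(\left(-276\right) 24 + 36\right) = 268 \left(-6624 + 36\right) = 268 \left(-6588\right) = -1765584$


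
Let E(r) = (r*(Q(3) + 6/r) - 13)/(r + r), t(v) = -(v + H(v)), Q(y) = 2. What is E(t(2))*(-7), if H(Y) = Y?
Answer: -105/8 ≈ -13.125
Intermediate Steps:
t(v) = -2*v (t(v) = -(v + v) = -2*v)
E(r) = (-13 + r*(2 + 6/r))/(2*r) (E(r) = (r*(2 + 6/r) - 13)/(r + r) = (-13 + r*(2 + 6/r))/((2*r)) = (-13 + r*(2 + 6/r))*(1/(2*r)) = (-13 + r*(2 + 6/r))/(2*r))
E(t(2))*(-7) = ((-7/2 - 2*2)/((-2*2)))*(-7) = ((-7/2 - 4)/(-4))*(-7) = -1/4*(-15/2)*(-7) = (15/8)*(-7) = -105/8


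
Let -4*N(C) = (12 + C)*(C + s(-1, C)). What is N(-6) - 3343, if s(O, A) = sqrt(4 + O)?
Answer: -3334 - 3*sqrt(3)/2 ≈ -3336.6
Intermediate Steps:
N(C) = -(12 + C)*(C + sqrt(3))/4 (N(C) = -(12 + C)*(C + sqrt(4 - 1))/4 = -(12 + C)*(C + sqrt(3))/4)
N(-6) - 3343 = (-3*(-6) - 3*sqrt(3) - 1/4*(-6)**2 - 1/4*(-6)*sqrt(3)) - 3343 = (18 - 3*sqrt(3) - 1/4*36 + 3*sqrt(3)/2) - 3343 = (18 - 3*sqrt(3) - 9 + 3*sqrt(3)/2) - 3343 = (9 - 3*sqrt(3)/2) - 3343 = -3334 - 3*sqrt(3)/2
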